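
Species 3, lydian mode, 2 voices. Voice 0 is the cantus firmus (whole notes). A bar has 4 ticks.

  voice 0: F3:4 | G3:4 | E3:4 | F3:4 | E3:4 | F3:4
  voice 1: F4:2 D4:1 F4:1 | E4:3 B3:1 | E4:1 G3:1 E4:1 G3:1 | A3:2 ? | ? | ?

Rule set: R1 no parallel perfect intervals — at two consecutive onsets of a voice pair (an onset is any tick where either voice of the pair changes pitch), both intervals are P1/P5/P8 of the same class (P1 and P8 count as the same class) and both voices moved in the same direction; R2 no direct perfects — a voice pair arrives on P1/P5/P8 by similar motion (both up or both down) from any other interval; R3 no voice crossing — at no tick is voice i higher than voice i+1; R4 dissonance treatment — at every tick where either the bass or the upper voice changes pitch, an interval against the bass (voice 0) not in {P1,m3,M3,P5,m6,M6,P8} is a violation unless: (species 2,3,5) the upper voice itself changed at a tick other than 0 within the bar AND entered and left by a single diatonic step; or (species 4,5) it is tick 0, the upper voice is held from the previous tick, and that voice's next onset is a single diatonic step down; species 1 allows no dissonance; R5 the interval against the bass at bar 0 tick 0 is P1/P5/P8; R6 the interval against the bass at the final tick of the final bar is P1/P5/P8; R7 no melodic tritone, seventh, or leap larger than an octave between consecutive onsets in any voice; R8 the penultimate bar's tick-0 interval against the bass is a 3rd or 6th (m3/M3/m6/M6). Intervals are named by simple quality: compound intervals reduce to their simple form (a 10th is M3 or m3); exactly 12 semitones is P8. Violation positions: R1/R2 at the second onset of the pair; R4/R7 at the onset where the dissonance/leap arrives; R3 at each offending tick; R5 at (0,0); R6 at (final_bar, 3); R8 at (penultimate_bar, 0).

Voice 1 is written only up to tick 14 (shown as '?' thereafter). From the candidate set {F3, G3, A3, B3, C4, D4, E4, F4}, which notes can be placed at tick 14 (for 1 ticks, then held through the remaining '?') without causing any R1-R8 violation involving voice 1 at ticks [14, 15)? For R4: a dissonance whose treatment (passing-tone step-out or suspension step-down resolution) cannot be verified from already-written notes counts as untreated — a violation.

{A3, C4, D4, F3, F4}

F3: legal
G3: violates R4
A3: legal
B3: violates R4
C4: legal
D4: legal
E4: violates R4
F4: legal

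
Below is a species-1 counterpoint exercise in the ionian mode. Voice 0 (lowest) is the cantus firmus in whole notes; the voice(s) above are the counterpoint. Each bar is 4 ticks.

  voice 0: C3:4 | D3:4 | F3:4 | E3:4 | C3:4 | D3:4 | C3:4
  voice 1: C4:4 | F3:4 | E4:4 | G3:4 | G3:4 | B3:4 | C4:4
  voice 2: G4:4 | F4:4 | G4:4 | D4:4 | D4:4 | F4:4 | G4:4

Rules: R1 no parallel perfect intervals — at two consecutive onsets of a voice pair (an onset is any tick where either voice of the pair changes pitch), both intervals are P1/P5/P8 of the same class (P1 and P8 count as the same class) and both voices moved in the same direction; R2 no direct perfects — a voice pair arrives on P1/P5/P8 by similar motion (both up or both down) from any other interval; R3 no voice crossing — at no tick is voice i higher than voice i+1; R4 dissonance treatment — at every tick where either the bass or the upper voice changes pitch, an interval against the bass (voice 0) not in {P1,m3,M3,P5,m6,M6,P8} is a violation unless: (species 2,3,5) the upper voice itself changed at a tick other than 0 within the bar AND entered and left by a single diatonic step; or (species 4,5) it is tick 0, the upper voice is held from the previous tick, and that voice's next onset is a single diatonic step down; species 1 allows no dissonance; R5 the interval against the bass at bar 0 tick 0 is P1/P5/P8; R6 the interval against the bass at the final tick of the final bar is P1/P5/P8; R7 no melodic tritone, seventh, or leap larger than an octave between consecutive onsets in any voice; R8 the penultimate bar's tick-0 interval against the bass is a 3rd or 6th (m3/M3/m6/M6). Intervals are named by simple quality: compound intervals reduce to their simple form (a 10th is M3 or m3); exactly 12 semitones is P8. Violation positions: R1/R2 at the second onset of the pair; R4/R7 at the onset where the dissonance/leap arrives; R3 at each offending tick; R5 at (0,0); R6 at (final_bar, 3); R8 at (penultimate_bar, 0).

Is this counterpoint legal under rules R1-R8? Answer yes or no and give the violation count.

bar 0: v0=C3 v1=C4 v2=G4 (P5)
bar 1: v0=D3 v1=F3 v2=F4 (m3)
bar 2: v0=F3 v1=E4 v2=G4 (M2)
bar 3: v0=E3 v1=G3 v2=D4 (m7)
bar 4: v0=C3 v1=G3 v2=D4 (M2)
bar 5: v0=D3 v1=B3 v2=F4 (m3)
bar 6: v0=C3 v1=C4 v2=G4 (P5)
  R2 @ bar1.0: C4/G4 P5 -> F3/F4 P8 similar
  R4 @ bar2.0: F3/E4 M7 untreated
  R4 @ bar2.0: F3/G4 M2 untreated
  R7 @ bar2.0: F3->E4 leap 11st
  R2 @ bar3.0: E4/G4 m3 -> G3/D4 P5 similar
  R4 @ bar3.0: E3/D4 m7 untreated
  R4 @ bar4.0: C3/D4 M2 untreated
  R2 @ bar6.0: B3/F4 TT -> C4/G4 P5 similar

No (8 violations)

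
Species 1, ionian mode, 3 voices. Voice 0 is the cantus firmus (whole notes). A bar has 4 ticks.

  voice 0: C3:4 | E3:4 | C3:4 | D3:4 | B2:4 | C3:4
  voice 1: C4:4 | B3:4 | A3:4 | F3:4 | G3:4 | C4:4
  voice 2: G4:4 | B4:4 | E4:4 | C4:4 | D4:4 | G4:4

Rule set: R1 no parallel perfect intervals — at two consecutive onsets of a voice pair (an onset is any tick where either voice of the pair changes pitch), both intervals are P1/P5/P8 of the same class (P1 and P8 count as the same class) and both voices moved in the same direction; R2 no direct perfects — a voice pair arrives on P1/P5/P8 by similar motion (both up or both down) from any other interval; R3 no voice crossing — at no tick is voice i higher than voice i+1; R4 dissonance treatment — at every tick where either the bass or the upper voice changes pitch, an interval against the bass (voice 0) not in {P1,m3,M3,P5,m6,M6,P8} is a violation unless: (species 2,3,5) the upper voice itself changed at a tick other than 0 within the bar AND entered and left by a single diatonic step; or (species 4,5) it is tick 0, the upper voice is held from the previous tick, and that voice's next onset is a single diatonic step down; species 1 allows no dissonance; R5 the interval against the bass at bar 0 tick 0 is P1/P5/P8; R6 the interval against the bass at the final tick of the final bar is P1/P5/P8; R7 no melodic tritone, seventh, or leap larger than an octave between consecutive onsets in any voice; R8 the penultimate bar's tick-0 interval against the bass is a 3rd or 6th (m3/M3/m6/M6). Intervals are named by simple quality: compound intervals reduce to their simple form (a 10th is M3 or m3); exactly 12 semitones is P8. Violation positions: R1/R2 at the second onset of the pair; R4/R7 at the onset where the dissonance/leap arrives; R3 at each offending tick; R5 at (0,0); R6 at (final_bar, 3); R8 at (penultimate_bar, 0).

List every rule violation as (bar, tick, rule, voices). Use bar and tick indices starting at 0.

(1, 0, R1, (0, 2))
(2, 0, R2, (1, 2))
(3, 0, R1, (1, 2))
(3, 0, R4, (0, 2))
(4, 0, R1, (1, 2))
(5, 0, R1, (1, 2))
(5, 0, R2, (0, 1))
(5, 0, R2, (0, 2))

bar 0: v0=C3 v1=C4 v2=G4 downbeat P5
bar 1: v0=E3 v1=B3 v2=B4 downbeat P5
bar 2: v0=C3 v1=A3 v2=E4 downbeat M3
bar 3: v0=D3 v1=F3 v2=C4 downbeat m7
bar 4: v0=B2 v1=G3 v2=D4 downbeat m3
bar 5: v0=C3 v1=C4 v2=G4 downbeat P5
  -> R1 @ bar 1 tick 0 v(0, 2): C3/G4 P5 -> E3/B4 P5 similar
  -> R2 @ bar 2 tick 0 v(1, 2): B3/B4 P8 -> A3/E4 P5 similar
  -> R1 @ bar 3 tick 0 v(1, 2): A3/E4 P5 -> F3/C4 P5 similar
  -> R4 @ bar 3 tick 0 v(0, 2): D3/C4 m7 untreated
  -> R1 @ bar 4 tick 0 v(1, 2): F3/C4 P5 -> G3/D4 P5 similar
  -> R1 @ bar 5 tick 0 v(1, 2): G3/D4 P5 -> C4/G4 P5 similar
  -> R2 @ bar 5 tick 0 v(0, 1): B2/G3 m6 -> C3/C4 P8 similar
  -> R2 @ bar 5 tick 0 v(0, 2): B2/D4 m3 -> C3/G4 P5 similar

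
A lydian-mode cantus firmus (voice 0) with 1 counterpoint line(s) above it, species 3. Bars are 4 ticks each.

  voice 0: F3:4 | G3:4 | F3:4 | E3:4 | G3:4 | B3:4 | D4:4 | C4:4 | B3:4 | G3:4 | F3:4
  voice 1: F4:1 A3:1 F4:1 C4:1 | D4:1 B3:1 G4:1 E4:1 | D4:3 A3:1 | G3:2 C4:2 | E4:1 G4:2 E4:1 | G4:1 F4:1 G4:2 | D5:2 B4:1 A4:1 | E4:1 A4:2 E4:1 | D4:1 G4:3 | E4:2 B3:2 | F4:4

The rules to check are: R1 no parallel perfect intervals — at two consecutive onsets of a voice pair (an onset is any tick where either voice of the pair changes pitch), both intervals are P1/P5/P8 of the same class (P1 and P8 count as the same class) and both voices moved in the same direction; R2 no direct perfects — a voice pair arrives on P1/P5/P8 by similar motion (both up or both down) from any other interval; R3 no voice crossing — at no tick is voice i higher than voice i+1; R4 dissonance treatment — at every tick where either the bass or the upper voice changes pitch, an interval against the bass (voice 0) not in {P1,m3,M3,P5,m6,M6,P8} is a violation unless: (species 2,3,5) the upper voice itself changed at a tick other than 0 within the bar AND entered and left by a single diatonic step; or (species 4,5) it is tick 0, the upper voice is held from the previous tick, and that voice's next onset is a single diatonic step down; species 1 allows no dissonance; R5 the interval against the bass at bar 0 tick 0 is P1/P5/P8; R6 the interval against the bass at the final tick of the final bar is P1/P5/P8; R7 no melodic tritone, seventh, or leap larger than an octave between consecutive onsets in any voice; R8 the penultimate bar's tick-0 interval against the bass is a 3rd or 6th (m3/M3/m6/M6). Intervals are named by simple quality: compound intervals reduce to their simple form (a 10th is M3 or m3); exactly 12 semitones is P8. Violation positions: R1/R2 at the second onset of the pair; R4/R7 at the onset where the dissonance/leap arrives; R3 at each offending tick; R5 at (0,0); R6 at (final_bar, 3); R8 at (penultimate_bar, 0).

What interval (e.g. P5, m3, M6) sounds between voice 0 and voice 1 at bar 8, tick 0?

m3

voice 0=B3 voice 1=D4 -> m3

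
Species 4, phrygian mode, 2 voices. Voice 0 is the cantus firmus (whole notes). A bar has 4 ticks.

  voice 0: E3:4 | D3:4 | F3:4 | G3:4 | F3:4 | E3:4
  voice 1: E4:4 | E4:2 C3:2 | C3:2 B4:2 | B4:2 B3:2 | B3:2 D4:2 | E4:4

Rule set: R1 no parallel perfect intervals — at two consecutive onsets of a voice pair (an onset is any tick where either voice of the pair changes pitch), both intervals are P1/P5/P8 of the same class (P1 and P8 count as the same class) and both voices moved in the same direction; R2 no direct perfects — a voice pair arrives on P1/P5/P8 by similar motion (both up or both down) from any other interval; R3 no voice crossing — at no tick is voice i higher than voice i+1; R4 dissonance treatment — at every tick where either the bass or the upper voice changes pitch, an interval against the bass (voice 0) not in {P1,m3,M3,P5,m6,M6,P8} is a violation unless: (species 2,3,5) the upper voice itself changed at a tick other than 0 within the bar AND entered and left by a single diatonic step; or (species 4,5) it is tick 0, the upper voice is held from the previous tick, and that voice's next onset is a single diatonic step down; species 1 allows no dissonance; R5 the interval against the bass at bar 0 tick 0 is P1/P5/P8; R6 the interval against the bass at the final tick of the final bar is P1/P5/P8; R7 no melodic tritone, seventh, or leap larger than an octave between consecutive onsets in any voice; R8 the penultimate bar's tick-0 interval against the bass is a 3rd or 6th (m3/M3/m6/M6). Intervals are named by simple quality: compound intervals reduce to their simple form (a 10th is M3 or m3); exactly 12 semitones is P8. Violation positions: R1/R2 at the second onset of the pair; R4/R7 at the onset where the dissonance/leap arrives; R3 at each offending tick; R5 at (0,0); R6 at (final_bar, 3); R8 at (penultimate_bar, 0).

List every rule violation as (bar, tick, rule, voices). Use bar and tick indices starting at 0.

(1, 0, R4, (0, 1))
(1, 2, R3, (0, 1))
(1, 2, R4, (0, 1))
(1, 2, R7, (1,))
(1, 3, R3, (0, 1))
(2, 0, R3, (0, 1))
(2, 0, R4, (0, 1))
(2, 1, R3, (0, 1))
(2, 2, R4, (0, 1))
(2, 2, R7, (1,))
(4, 0, R4, (0, 1))
(4, 0, R8, (0, 1))

bar 0: v0=E3 v1=E4 downbeat P8
bar 1: v0=D3 v1=E4 downbeat M2
bar 2: v0=F3 v1=C3 downbeat P4
bar 3: v0=G3 v1=B4 downbeat M3
bar 4: v0=F3 v1=B3 downbeat TT
bar 5: v0=E3 v1=E4 downbeat P8
  -> R4 @ bar 1 tick 0 v(0, 1): D3/E4 M2 untreated
  -> R3 @ bar 1 tick 2 v(0, 1): D3 above C3
  -> R4 @ bar 1 tick 2 v(0, 1): D3/C3 M2 untreated
  -> R7 @ bar 1 tick 2 v(1,): E4->C3 leap 16st
  -> R3 @ bar 1 tick 3 v(0, 1): D3 above C3
  -> R3 @ bar 2 tick 0 v(0, 1): F3 above C3
  -> R4 @ bar 2 tick 0 v(0, 1): F3/C3 P4 untreated
  -> R3 @ bar 2 tick 1 v(0, 1): F3 above C3
  -> R4 @ bar 2 tick 2 v(0, 1): F3/B4 TT untreated
  -> R7 @ bar 2 tick 2 v(1,): C3->B4 leap 23st
  -> R4 @ bar 4 tick 0 v(0, 1): F3/B3 TT untreated
  -> R8 @ bar 4 tick 0 v(0, 1): penult TT not 3rd/6th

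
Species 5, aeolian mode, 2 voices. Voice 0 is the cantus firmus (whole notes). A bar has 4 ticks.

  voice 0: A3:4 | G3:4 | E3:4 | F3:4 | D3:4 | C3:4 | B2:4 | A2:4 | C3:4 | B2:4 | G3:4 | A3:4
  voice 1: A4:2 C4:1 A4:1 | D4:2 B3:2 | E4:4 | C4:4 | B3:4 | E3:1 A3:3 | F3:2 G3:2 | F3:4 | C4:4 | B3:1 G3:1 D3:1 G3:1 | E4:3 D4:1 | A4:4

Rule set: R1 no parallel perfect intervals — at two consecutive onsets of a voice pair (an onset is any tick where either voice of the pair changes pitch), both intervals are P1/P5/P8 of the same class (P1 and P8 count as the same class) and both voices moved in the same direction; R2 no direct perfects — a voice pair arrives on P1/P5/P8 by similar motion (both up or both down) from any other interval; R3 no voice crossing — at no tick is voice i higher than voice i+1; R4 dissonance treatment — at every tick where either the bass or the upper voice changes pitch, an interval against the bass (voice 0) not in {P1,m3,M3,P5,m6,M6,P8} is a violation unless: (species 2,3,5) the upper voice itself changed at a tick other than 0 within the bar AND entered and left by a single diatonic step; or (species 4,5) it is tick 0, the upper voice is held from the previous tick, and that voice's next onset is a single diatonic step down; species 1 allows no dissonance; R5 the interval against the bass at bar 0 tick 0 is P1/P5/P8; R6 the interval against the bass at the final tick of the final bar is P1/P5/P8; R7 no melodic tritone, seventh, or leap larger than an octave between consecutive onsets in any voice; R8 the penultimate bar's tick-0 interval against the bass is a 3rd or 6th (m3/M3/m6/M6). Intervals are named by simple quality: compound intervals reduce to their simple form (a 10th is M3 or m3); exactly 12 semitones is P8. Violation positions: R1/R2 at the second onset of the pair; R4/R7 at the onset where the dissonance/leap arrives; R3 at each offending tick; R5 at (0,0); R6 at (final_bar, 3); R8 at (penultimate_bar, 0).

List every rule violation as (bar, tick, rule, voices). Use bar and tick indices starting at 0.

bar 0: v0=A3 v1=A4 downbeat P8
bar 1: v0=G3 v1=D4 downbeat P5
bar 2: v0=E3 v1=E4 downbeat P8
bar 3: v0=F3 v1=C4 downbeat P5
bar 4: v0=D3 v1=B3 downbeat M6
bar 5: v0=C3 v1=E3 downbeat M3
bar 6: v0=B2 v1=F3 downbeat TT
bar 7: v0=A2 v1=F3 downbeat m6
bar 8: v0=C3 v1=C4 downbeat P8
bar 9: v0=B2 v1=B3 downbeat P8
bar 10: v0=G3 v1=E4 downbeat M6
bar 11: v0=A3 v1=A4 downbeat P8
  -> R2 @ bar 1 tick 0 v(0, 1): A3/A4 P8 -> G3/D4 P5 similar
  -> R4 @ bar 6 tick 0 v(0, 1): B2/F3 TT untreated
  -> R2 @ bar 8 tick 0 v(0, 1): A2/F3 m6 -> C3/C4 P8 similar
  -> R1 @ bar 9 tick 0 v(0, 1): C3/C4 P8 -> B2/B3 P8 similar
  -> R2 @ bar 11 tick 0 v(0, 1): G3/D4 P5 -> A3/A4 P8 similar

(1, 0, R2, (0, 1))
(6, 0, R4, (0, 1))
(8, 0, R2, (0, 1))
(9, 0, R1, (0, 1))
(11, 0, R2, (0, 1))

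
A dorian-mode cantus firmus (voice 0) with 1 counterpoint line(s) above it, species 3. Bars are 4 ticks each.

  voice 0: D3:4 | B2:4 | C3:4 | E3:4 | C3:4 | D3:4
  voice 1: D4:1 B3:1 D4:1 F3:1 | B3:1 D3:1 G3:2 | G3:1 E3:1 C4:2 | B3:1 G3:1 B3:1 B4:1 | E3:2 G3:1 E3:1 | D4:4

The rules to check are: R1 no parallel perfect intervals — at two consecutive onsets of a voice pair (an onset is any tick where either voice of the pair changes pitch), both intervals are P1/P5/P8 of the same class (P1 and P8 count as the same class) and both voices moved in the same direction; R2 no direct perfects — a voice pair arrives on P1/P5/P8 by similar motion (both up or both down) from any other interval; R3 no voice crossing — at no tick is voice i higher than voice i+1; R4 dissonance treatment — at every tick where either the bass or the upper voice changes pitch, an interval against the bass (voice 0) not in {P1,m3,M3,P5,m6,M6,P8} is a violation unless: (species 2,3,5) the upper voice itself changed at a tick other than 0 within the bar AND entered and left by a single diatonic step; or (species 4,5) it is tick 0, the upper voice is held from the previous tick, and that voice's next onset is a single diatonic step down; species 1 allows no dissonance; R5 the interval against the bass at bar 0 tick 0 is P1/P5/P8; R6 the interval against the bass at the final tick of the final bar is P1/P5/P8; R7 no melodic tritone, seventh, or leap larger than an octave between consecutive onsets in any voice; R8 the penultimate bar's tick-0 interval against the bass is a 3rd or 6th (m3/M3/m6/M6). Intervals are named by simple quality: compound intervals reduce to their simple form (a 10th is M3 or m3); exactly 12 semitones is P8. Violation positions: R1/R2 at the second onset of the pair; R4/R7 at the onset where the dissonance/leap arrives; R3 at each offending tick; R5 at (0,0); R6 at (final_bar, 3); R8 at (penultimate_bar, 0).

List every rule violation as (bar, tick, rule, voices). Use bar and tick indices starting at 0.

(1, 0, R7, (1,))
(4, 0, R7, (1,))
(5, 0, R2, (0, 1))
(5, 0, R7, (1,))

bar 0: v0=D3 v1=D4 downbeat P8
bar 1: v0=B2 v1=B3 downbeat P8
bar 2: v0=C3 v1=G3 downbeat P5
bar 3: v0=E3 v1=B3 downbeat P5
bar 4: v0=C3 v1=E3 downbeat M3
bar 5: v0=D3 v1=D4 downbeat P8
  -> R7 @ bar 1 tick 0 v(1,): F3->B3 leap 6st
  -> R7 @ bar 4 tick 0 v(1,): B4->E3 leap 19st
  -> R2 @ bar 5 tick 0 v(0, 1): C3/E3 M3 -> D3/D4 P8 similar
  -> R7 @ bar 5 tick 0 v(1,): E3->D4 leap 10st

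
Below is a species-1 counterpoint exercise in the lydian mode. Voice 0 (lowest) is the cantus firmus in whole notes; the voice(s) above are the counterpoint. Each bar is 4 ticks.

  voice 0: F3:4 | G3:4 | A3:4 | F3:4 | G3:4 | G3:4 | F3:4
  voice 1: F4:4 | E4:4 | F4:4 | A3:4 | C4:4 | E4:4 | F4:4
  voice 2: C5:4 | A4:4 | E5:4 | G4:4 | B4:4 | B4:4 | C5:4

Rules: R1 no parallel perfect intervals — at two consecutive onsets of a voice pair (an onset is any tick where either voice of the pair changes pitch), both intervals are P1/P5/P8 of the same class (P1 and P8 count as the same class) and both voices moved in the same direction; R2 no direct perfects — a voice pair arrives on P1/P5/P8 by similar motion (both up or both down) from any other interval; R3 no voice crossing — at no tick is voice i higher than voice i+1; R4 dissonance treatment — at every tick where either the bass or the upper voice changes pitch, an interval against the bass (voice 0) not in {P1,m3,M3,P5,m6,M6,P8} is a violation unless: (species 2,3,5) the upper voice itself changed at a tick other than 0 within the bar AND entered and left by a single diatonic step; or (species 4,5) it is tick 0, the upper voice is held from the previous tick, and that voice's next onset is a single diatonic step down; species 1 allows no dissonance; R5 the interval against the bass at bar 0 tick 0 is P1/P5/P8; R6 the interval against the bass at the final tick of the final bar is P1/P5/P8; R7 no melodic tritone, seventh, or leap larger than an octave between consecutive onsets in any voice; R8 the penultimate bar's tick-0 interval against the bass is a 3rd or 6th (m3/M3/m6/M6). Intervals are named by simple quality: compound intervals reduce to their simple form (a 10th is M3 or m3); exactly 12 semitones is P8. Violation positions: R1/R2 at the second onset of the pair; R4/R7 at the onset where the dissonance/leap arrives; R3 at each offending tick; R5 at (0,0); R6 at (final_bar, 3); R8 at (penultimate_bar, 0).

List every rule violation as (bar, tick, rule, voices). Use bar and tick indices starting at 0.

(1, 0, R4, (0, 2))
(2, 0, R2, (0, 2))
(3, 0, R4, (0, 2))
(4, 0, R4, (0, 1))
(6, 0, R1, (1, 2))

bar 0: v0=F3 v1=F4 v2=C5 downbeat P5
bar 1: v0=G3 v1=E4 v2=A4 downbeat M2
bar 2: v0=A3 v1=F4 v2=E5 downbeat P5
bar 3: v0=F3 v1=A3 v2=G4 downbeat M2
bar 4: v0=G3 v1=C4 v2=B4 downbeat M3
bar 5: v0=G3 v1=E4 v2=B4 downbeat M3
bar 6: v0=F3 v1=F4 v2=C5 downbeat P5
  -> R4 @ bar 1 tick 0 v(0, 2): G3/A4 M2 untreated
  -> R2 @ bar 2 tick 0 v(0, 2): G3/A4 M2 -> A3/E5 P5 similar
  -> R4 @ bar 3 tick 0 v(0, 2): F3/G4 M2 untreated
  -> R4 @ bar 4 tick 0 v(0, 1): G3/C4 P4 untreated
  -> R1 @ bar 6 tick 0 v(1, 2): E4/B4 P5 -> F4/C5 P5 similar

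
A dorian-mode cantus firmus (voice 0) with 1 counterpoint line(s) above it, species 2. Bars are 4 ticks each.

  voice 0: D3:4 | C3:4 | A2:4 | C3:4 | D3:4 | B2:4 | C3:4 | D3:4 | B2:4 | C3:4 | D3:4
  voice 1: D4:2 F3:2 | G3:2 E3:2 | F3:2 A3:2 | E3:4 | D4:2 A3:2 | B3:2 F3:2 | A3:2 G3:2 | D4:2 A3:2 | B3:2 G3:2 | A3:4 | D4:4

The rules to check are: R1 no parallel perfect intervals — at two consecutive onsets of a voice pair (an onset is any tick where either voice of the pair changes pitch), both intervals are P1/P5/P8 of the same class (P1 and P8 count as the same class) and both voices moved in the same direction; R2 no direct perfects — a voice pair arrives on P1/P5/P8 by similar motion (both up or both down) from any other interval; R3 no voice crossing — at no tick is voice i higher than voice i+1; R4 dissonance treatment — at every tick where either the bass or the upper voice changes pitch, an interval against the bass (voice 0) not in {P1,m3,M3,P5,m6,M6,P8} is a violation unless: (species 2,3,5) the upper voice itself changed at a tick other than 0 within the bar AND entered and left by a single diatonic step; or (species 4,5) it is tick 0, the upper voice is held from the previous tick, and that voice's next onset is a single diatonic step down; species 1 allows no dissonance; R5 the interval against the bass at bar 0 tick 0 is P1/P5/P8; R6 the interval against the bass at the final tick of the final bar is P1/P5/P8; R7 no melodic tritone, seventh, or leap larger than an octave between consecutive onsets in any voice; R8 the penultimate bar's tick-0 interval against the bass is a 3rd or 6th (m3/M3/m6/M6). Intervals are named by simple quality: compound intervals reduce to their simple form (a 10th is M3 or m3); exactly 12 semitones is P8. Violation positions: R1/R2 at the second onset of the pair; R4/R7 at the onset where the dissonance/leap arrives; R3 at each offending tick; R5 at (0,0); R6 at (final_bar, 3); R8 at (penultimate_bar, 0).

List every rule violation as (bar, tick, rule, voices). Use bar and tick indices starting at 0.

bar 0: v0=D3 v1=D4 downbeat P8
bar 1: v0=C3 v1=G3 downbeat P5
bar 2: v0=A2 v1=F3 downbeat m6
bar 3: v0=C3 v1=E3 downbeat M3
bar 4: v0=D3 v1=D4 downbeat P8
bar 5: v0=B2 v1=B3 downbeat P8
bar 6: v0=C3 v1=A3 downbeat M6
bar 7: v0=D3 v1=D4 downbeat P8
bar 8: v0=B2 v1=B3 downbeat P8
bar 9: v0=C3 v1=A3 downbeat M6
bar 10: v0=D3 v1=D4 downbeat P8
  -> R2 @ bar 4 tick 0 v(0, 1): C3/E3 M3 -> D3/D4 P8 similar
  -> R7 @ bar 4 tick 0 v(1,): E3->D4 leap 10st
  -> R4 @ bar 5 tick 2 v(0, 1): B2/F3 TT untreated
  -> R7 @ bar 5 tick 2 v(1,): B3->F3 leap 6st
  -> R2 @ bar 7 tick 0 v(0, 1): C3/G3 P5 -> D3/D4 P8 similar
  -> R2 @ bar 10 tick 0 v(0, 1): C3/A3 M6 -> D3/D4 P8 similar

(4, 0, R2, (0, 1))
(4, 0, R7, (1,))
(5, 2, R4, (0, 1))
(5, 2, R7, (1,))
(7, 0, R2, (0, 1))
(10, 0, R2, (0, 1))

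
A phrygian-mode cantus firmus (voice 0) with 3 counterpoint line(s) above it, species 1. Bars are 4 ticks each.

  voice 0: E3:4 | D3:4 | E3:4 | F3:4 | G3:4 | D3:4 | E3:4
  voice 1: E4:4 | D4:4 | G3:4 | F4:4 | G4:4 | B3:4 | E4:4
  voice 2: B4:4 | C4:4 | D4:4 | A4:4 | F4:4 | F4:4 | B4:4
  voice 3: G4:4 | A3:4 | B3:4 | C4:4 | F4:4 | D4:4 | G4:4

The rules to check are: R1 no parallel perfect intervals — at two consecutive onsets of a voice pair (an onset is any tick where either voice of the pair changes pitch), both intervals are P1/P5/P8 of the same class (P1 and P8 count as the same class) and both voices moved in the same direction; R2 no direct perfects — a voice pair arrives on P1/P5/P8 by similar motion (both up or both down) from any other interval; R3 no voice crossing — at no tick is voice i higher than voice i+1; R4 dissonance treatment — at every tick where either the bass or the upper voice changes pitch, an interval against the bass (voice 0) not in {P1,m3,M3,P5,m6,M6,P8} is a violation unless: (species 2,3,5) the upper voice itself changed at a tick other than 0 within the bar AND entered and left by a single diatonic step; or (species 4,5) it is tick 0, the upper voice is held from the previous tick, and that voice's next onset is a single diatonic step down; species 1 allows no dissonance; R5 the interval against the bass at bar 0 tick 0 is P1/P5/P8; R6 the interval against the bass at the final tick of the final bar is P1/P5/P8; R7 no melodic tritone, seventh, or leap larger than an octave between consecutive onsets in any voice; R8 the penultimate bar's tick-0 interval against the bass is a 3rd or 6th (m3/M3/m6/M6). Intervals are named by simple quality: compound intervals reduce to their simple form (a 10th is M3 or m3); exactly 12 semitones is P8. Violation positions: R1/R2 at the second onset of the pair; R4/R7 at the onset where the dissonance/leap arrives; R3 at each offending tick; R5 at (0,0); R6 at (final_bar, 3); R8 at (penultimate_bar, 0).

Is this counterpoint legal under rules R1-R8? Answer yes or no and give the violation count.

No (53 violations)

bar 0: v0=E3 v1=E4 v2=B4 v3=G4 (m3)
bar 1: v0=D3 v1=D4 v2=C4 v3=A3 (P5)
bar 2: v0=E3 v1=G3 v2=D4 v3=B3 (P5)
bar 3: v0=F3 v1=F4 v2=A4 v3=C4 (P5)
bar 4: v0=G3 v1=G4 v2=F4 v3=F4 (m7)
bar 5: v0=D3 v1=B3 v2=F4 v3=D4 (P8)
bar 6: v0=E3 v1=E4 v2=B4 v3=G4 (m3)
  R3 @ bar0.0: B4 above G4
  R5 @ bar0.0: opens on m3
  R3 @ bar0.1: B4 above G4
  R3 @ bar0.2: B4 above G4
  R3 @ bar0.3: B4 above G4
  R1 @ bar1.0: E3/E4 P8 -> D3/D4 P8 similar
  R2 @ bar1.0: E3/G4 m3 -> D3/A3 P5 similar
  R3 @ bar1.0: D4 above C4
  R3 @ bar1.0: C4 above A3
  R4 @ bar1.0: D3/C4 m7 untreated
  R7 @ bar1.0: B4->C4 leap 11st
  R7 @ bar1.0: G4->A3 leap 10st
  R3 @ bar1.1: D4 above C4
  R3 @ bar1.1: C4 above A3
  R3 @ bar1.2: D4 above C4
  R3 @ bar1.2: C4 above A3
  R3 @ bar1.3: D4 above C4
  R3 @ bar1.3: C4 above A3
  R1 @ bar2.0: D3/A3 P5 -> E3/B3 P5 similar
  R3 @ bar2.0: D4 above B3
  R4 @ bar2.0: E3/D4 m7 untreated
  R3 @ bar2.1: D4 above B3
  R3 @ bar2.2: D4 above B3
  R3 @ bar2.3: D4 above B3
  R1 @ bar3.0: E3/B3 P5 -> F3/C4 P5 similar
  R2 @ bar3.0: E3/G3 m3 -> F3/F4 P8 similar
  R3 @ bar3.0: A4 above C4
  R7 @ bar3.0: G3->F4 leap 10st
  R3 @ bar3.1: A4 above C4
  R3 @ bar3.2: A4 above C4
  R3 @ bar3.3: A4 above C4
  R1 @ bar4.0: F3/F4 P8 -> G3/G4 P8 similar
  R3 @ bar4.0: G4 above F4
  R4 @ bar4.0: G3/F4 m7 untreated
  R4 @ bar4.0: G3/F4 m7 untreated
  R3 @ bar4.1: G4 above F4
  R3 @ bar4.2: G4 above F4
  R3 @ bar4.3: G4 above F4
  R2 @ bar5.0: G3/F4 m7 -> D3/D4 P8 similar
  R3 @ bar5.0: F4 above D4
  R8 @ bar5.0: penult P8 not 3rd/6th
  R3 @ bar5.1: F4 above D4
  R3 @ bar5.2: F4 above D4
  R3 @ bar5.3: F4 above D4
  R2 @ bar6.0: D3/B3 M6 -> E3/E4 P8 similar
  R2 @ bar6.0: D3/F4 m3 -> E3/B4 P5 similar
  R2 @ bar6.0: B3/F4 TT -> E4/B4 P5 similar
  R3 @ bar6.0: B4 above G4
  R7 @ bar6.0: F4->B4 leap 6st
  R3 @ bar6.1: B4 above G4
  R3 @ bar6.2: B4 above G4
  R3 @ bar6.3: B4 above G4
  R6 @ bar6.3: closes on m3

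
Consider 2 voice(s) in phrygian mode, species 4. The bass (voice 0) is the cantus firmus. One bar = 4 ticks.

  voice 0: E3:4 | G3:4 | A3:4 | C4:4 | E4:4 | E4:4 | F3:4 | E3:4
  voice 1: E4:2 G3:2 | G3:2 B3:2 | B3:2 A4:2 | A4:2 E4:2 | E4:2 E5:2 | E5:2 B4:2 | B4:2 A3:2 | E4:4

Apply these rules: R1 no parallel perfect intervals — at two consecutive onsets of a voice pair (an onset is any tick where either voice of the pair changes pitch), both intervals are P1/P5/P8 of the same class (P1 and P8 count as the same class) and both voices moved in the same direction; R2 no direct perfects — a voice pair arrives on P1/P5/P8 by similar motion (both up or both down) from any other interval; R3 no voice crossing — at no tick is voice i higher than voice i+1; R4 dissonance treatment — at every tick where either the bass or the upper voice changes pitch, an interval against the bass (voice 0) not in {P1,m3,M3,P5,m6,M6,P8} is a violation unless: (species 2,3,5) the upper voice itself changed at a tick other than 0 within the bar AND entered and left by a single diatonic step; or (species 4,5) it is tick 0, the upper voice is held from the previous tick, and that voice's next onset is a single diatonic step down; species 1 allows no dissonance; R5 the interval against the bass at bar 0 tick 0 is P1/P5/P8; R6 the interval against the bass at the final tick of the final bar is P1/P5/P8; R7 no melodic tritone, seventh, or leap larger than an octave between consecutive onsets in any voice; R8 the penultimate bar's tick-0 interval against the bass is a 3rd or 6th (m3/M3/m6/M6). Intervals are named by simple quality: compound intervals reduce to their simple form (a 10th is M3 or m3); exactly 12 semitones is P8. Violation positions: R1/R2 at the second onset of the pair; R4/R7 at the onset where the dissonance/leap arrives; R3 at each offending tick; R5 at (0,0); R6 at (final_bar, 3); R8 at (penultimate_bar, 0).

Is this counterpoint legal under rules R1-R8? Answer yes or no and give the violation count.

bar 0: v0=E3 v1=E4 (P8)
bar 1: v0=G3 v1=G3 (P1)
bar 2: v0=A3 v1=B3 (M2)
bar 3: v0=C4 v1=A4 (M6)
bar 4: v0=E4 v1=E4 (P1)
bar 5: v0=E4 v1=E5 (P8)
bar 6: v0=F3 v1=B4 (TT)
bar 7: v0=E3 v1=E4 (P8)
  R4 @ bar2.0: A3/B3 M2 untreated
  R7 @ bar2.2: B3->A4 leap 10st
  R4 @ bar6.0: F3/B4 TT untreated
  R7 @ bar6.0: E4->F3 leap 11st
  R8 @ bar6.0: penult TT not 3rd/6th
  R7 @ bar6.2: B4->A3 leap 14st

No (6 violations)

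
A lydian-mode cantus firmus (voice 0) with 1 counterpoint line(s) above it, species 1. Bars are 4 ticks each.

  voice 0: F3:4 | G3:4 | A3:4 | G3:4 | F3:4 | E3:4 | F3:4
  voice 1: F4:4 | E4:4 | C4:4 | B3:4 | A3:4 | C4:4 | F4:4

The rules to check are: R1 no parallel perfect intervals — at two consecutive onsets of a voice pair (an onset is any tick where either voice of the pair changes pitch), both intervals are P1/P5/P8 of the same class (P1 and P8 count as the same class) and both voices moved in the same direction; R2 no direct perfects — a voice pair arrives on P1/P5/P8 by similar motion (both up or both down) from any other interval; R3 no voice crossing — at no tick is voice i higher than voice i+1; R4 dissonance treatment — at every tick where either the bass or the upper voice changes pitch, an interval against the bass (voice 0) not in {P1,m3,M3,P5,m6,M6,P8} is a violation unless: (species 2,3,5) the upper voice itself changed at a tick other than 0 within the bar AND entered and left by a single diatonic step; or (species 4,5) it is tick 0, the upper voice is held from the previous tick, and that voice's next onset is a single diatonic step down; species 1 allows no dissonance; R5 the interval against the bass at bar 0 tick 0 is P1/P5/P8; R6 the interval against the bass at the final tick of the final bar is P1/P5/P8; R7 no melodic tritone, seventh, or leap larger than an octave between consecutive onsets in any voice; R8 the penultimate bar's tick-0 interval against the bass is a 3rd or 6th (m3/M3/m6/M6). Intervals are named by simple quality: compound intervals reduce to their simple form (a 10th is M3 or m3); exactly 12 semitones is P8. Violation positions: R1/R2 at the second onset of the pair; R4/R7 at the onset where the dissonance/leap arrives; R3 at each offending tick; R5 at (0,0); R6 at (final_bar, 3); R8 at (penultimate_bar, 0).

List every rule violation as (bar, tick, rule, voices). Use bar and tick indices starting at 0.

bar 0: v0=F3 v1=F4 downbeat P8
bar 1: v0=G3 v1=E4 downbeat M6
bar 2: v0=A3 v1=C4 downbeat m3
bar 3: v0=G3 v1=B3 downbeat M3
bar 4: v0=F3 v1=A3 downbeat M3
bar 5: v0=E3 v1=C4 downbeat m6
bar 6: v0=F3 v1=F4 downbeat P8
  -> R2 @ bar 6 tick 0 v(0, 1): E3/C4 m6 -> F3/F4 P8 similar

(6, 0, R2, (0, 1))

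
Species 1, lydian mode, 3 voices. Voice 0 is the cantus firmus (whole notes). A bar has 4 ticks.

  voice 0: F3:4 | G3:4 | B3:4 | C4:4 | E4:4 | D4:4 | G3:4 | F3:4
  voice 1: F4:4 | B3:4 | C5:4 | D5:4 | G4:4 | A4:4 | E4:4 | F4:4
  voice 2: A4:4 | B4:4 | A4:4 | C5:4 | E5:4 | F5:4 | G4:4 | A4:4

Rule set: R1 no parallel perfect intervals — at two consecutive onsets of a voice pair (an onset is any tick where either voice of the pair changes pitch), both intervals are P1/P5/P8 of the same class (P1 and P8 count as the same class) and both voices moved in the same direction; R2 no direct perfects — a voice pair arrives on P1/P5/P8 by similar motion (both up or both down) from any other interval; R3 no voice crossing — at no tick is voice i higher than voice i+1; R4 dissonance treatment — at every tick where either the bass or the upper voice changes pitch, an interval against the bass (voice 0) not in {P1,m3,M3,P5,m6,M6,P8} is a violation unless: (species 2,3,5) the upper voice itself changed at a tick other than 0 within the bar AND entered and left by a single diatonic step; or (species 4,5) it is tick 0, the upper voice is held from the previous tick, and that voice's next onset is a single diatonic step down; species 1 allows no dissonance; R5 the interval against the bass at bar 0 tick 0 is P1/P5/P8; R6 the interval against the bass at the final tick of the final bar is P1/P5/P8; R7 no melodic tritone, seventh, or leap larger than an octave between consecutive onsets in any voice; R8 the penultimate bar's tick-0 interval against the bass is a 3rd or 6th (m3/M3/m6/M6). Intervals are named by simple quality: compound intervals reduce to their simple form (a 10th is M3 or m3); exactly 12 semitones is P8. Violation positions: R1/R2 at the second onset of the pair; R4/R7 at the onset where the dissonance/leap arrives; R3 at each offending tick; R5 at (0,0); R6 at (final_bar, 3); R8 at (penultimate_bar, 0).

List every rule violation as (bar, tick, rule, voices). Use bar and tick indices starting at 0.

(0, 0, R5, (0, 2))
(1, 0, R7, (1,))
(2, 0, R3, (1, 2))
(2, 0, R4, (0, 1))
(2, 0, R4, (0, 2))
(2, 0, R7, (1,))
(2, 1, R3, (1, 2))
(2, 2, R3, (1, 2))
(2, 3, R3, (1, 2))
(3, 0, R2, (0, 2))
(3, 0, R3, (1, 2))
(3, 0, R4, (0, 1))
(3, 1, R3, (1, 2))
(3, 2, R3, (1, 2))
(3, 3, R3, (1, 2))
(4, 0, R1, (0, 2))
(6, 0, R2, (0, 2))
(6, 0, R7, (2,))
(6, 0, R8, (0, 2))
(7, 3, R6, (0, 2))

bar 0: v0=F3 v1=F4 v2=A4 downbeat M3
bar 1: v0=G3 v1=B3 v2=B4 downbeat M3
bar 2: v0=B3 v1=C5 v2=A4 downbeat m7
bar 3: v0=C4 v1=D5 v2=C5 downbeat P8
bar 4: v0=E4 v1=G4 v2=E5 downbeat P8
bar 5: v0=D4 v1=A4 v2=F5 downbeat m3
bar 6: v0=G3 v1=E4 v2=G4 downbeat P8
bar 7: v0=F3 v1=F4 v2=A4 downbeat M3
  -> R5 @ bar 0 tick 0 v(0, 2): opens on M3
  -> R7 @ bar 1 tick 0 v(1,): F4->B3 leap 6st
  -> R3 @ bar 2 tick 0 v(1, 2): C5 above A4
  -> R4 @ bar 2 tick 0 v(0, 1): B3/C5 m2 untreated
  -> R4 @ bar 2 tick 0 v(0, 2): B3/A4 m7 untreated
  -> R7 @ bar 2 tick 0 v(1,): B3->C5 leap 13st
  -> R3 @ bar 2 tick 1 v(1, 2): C5 above A4
  -> R3 @ bar 2 tick 2 v(1, 2): C5 above A4
  -> R3 @ bar 2 tick 3 v(1, 2): C5 above A4
  -> R2 @ bar 3 tick 0 v(0, 2): B3/A4 m7 -> C4/C5 P8 similar
  -> R3 @ bar 3 tick 0 v(1, 2): D5 above C5
  -> R4 @ bar 3 tick 0 v(0, 1): C4/D5 M2 untreated
  -> R3 @ bar 3 tick 1 v(1, 2): D5 above C5
  -> R3 @ bar 3 tick 2 v(1, 2): D5 above C5
  -> R3 @ bar 3 tick 3 v(1, 2): D5 above C5
  -> R1 @ bar 4 tick 0 v(0, 2): C4/C5 P8 -> E4/E5 P8 similar
  -> R2 @ bar 6 tick 0 v(0, 2): D4/F5 m3 -> G3/G4 P8 similar
  -> R7 @ bar 6 tick 0 v(2,): F5->G4 leap 10st
  -> R8 @ bar 6 tick 0 v(0, 2): penult P8 not 3rd/6th
  -> R6 @ bar 7 tick 3 v(0, 2): closes on M3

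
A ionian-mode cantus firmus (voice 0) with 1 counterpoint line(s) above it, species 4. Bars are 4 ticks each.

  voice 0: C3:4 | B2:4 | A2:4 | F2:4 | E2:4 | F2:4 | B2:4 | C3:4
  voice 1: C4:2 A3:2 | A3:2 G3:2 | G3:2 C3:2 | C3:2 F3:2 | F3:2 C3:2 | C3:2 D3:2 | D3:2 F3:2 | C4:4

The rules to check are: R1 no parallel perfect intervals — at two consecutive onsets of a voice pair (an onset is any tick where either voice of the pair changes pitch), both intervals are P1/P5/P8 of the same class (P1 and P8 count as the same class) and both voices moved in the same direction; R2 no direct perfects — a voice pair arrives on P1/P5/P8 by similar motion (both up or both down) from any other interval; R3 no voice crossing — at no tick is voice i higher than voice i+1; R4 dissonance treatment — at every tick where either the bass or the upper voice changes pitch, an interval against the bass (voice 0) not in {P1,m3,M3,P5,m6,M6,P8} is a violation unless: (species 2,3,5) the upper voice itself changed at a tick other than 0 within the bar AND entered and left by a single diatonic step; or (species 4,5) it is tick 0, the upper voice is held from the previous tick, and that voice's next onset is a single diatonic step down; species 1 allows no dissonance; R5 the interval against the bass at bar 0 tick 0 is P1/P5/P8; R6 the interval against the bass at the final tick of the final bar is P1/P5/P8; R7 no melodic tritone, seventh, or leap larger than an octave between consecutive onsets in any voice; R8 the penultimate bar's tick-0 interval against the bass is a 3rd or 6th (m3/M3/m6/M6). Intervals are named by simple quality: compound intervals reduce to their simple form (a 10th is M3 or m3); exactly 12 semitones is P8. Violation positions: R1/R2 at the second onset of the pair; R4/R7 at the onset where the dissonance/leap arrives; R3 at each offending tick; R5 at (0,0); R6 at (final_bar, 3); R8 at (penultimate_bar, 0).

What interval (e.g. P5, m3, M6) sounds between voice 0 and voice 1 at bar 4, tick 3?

voice 0=E2 voice 1=C3 -> m6

m6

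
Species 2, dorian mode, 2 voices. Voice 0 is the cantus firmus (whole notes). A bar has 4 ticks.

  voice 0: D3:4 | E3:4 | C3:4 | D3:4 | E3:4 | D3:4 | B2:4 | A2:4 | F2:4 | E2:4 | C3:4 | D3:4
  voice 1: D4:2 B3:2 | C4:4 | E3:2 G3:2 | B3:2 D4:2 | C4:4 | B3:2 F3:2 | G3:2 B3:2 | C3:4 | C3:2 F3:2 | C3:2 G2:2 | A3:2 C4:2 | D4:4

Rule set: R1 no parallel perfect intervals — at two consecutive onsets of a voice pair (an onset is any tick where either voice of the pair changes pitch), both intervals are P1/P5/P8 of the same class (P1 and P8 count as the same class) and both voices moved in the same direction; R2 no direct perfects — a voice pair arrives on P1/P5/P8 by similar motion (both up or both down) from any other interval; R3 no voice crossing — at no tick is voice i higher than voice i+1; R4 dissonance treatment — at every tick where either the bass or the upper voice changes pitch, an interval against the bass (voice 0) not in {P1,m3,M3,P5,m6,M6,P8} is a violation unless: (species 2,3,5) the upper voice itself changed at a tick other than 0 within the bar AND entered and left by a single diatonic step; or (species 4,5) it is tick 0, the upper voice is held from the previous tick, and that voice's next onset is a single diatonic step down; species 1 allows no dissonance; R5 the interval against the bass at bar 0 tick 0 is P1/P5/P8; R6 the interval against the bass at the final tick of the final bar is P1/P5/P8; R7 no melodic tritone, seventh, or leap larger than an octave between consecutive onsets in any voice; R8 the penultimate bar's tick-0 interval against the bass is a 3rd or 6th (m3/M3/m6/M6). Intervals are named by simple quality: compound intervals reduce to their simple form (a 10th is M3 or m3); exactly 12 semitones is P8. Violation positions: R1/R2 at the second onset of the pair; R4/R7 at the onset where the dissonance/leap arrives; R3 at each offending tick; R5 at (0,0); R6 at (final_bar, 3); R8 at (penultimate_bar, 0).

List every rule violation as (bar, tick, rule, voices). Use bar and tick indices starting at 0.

(5, 2, R7, (1,))
(7, 0, R7, (1,))
(10, 0, R7, (1,))
(11, 0, R1, (0, 1))

bar 0: v0=D3 v1=D4 downbeat P8
bar 1: v0=E3 v1=C4 downbeat m6
bar 2: v0=C3 v1=E3 downbeat M3
bar 3: v0=D3 v1=B3 downbeat M6
bar 4: v0=E3 v1=C4 downbeat m6
bar 5: v0=D3 v1=B3 downbeat M6
bar 6: v0=B2 v1=G3 downbeat m6
bar 7: v0=A2 v1=C3 downbeat m3
bar 8: v0=F2 v1=C3 downbeat P5
bar 9: v0=E2 v1=C3 downbeat m6
bar 10: v0=C3 v1=A3 downbeat M6
bar 11: v0=D3 v1=D4 downbeat P8
  -> R7 @ bar 5 tick 2 v(1,): B3->F3 leap 6st
  -> R7 @ bar 7 tick 0 v(1,): B3->C3 leap 11st
  -> R7 @ bar 10 tick 0 v(1,): G2->A3 leap 14st
  -> R1 @ bar 11 tick 0 v(0, 1): C3/C4 P8 -> D3/D4 P8 similar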